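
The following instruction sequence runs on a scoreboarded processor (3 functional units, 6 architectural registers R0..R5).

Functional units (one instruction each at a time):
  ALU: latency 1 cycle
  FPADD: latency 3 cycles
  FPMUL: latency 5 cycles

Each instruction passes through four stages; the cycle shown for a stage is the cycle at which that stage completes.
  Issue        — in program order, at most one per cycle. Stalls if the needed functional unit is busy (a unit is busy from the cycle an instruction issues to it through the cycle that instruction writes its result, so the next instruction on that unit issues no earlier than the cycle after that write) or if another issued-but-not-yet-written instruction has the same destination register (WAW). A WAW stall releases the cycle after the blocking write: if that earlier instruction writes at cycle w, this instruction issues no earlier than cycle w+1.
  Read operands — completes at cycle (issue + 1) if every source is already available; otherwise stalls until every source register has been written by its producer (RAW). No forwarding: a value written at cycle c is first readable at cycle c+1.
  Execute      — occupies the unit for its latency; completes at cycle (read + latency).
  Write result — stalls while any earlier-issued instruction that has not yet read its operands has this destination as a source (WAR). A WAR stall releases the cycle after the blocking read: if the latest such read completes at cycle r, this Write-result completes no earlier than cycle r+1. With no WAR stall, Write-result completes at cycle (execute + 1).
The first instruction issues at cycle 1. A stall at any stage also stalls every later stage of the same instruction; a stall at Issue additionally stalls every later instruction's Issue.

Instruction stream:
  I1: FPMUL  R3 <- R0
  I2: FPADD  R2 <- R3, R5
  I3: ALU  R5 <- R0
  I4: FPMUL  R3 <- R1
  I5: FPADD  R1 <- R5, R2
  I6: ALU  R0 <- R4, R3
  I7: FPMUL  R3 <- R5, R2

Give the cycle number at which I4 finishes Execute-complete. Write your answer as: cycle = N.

cycle = 15

c1: I1 issues→FPMUL
c2: I1 reads | I2 issues→FPADD
c3: I3 issues→ALU
c4: I3 reads
c5: I3 exec-done
c7: I1 exec-done
c8: I1 writes R3
c9: I2 reads | I4 issues→FPMUL
c10: I3 writes R5 | I4 reads
c12: I2 exec-done
c13: I2 writes R2
c14: I5 issues→FPADD
c15: I4 exec-done | I5 reads | I6 issues→ALU
c16: I4 writes R3
c17: I6 reads | I7 issues→FPMUL
c18: I5 exec-done | I6 exec-done | I7 reads
c19: I5 writes R1 | I6 writes R0
c23: I7 exec-done
c24: I7 writes R3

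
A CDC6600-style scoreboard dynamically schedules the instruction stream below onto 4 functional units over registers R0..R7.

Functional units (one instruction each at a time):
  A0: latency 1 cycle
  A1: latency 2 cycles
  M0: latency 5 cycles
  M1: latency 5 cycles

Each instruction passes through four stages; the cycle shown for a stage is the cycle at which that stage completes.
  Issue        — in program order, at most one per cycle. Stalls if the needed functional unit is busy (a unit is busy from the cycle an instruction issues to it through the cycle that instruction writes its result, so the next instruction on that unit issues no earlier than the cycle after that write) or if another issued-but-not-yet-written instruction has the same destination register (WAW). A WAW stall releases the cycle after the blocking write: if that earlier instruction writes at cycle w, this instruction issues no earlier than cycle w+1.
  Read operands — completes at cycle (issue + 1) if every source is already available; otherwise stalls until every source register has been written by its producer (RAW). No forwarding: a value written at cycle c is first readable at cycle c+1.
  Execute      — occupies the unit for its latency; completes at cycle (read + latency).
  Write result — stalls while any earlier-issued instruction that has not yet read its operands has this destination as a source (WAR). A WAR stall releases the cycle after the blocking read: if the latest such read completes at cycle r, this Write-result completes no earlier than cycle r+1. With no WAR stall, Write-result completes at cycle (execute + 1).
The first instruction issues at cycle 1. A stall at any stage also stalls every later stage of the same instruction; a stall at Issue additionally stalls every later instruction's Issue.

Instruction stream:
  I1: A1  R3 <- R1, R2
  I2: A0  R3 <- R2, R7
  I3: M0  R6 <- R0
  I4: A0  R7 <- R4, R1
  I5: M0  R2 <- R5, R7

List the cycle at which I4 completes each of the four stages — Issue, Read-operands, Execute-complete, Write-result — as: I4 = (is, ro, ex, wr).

I4 = (10, 11, 12, 13)

[I1] 1/2/4/5
[I2] 6/7/8/9  (WAW R3: wait I1 write@5)
[I3] 7/8/13/14
[I4] 10/11/12/13  (struct: A0 busy until I2 writes@9)
[I5] 15/16/21/22  (struct: M0 busy until I3 writes@14)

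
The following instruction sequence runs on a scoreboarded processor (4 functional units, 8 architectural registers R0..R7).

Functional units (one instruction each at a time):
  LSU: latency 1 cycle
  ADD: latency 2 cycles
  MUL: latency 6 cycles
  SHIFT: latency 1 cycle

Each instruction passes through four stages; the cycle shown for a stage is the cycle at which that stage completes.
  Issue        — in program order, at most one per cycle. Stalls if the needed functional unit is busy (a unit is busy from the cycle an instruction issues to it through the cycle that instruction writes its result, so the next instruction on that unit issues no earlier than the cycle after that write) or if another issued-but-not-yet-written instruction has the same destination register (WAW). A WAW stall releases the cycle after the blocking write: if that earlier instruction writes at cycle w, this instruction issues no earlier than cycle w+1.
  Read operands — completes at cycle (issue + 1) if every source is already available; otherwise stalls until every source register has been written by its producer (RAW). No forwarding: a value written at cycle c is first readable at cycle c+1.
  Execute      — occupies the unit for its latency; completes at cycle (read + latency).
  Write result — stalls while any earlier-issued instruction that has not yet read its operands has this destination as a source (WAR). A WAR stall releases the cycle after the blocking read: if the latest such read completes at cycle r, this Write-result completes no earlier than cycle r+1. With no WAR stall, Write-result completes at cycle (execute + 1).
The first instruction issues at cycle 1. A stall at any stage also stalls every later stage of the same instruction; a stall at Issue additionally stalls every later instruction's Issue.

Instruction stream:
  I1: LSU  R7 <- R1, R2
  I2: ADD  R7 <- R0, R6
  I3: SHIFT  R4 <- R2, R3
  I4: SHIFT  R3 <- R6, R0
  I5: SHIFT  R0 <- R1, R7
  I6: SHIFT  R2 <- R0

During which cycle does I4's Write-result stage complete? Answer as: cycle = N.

cycle = 13

I1: IS=1 RO=2 EX=3 WR=4
I2: IS=5 RO=6 EX=8 WR=9  [WAW R7: wait I1 write@4]
I3: IS=6 RO=7 EX=8 WR=9
I4: IS=10 RO=11 EX=12 WR=13  [struct: SHIFT busy until I3 writes@9]
I5: IS=14 RO=15 EX=16 WR=17  [struct: SHIFT busy until I4 writes@13]
I6: IS=18 RO=19 EX=20 WR=21  [struct: SHIFT busy until I5 writes@17]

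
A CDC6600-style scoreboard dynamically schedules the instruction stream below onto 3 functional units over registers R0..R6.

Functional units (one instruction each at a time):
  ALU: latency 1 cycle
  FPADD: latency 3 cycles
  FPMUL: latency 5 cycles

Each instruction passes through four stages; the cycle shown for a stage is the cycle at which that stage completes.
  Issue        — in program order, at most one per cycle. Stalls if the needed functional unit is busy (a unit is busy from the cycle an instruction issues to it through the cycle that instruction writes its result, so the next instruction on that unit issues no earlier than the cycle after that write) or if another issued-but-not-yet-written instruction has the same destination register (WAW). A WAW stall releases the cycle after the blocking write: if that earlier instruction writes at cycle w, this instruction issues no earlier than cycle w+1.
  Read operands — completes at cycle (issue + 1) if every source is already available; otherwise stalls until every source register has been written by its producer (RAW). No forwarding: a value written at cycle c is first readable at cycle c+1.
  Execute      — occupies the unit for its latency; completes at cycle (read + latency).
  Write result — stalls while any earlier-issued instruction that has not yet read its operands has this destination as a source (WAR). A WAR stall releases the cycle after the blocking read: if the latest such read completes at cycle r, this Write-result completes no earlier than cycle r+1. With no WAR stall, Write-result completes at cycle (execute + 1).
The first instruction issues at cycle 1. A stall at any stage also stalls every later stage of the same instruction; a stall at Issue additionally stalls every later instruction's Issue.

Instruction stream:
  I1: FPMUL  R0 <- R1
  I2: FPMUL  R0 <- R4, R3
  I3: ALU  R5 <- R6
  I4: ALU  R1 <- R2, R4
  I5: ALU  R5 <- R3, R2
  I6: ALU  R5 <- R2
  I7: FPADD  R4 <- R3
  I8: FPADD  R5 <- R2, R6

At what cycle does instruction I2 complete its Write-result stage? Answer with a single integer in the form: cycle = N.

[1] issue I1 (FPMUL)
[2] I1 read-ops
[7] I1 finished on FPMUL
[8] I1→R0
[9] issue I2 (FPMUL)
[10] I2 read-ops, issue I3 (ALU)
[11] I3 read-ops
[12] I3 finished on ALU
[13] I3→R5
[14] issue I4 (ALU)
[15] I2 finished on FPMUL, I4 read-ops
[16] I2→R0, I4 finished on ALU
[17] I4→R1
[18] issue I5 (ALU)
[19] I5 read-ops
[20] I5 finished on ALU
[21] I5→R5
[22] issue I6 (ALU)
[23] I6 read-ops, issue I7 (FPADD)
[24] I6 finished on ALU, I7 read-ops
[25] I6→R5
[27] I7 finished on FPADD
[28] I7→R4
[29] issue I8 (FPADD)
[30] I8 read-ops
[33] I8 finished on FPADD
[34] I8→R5

cycle = 16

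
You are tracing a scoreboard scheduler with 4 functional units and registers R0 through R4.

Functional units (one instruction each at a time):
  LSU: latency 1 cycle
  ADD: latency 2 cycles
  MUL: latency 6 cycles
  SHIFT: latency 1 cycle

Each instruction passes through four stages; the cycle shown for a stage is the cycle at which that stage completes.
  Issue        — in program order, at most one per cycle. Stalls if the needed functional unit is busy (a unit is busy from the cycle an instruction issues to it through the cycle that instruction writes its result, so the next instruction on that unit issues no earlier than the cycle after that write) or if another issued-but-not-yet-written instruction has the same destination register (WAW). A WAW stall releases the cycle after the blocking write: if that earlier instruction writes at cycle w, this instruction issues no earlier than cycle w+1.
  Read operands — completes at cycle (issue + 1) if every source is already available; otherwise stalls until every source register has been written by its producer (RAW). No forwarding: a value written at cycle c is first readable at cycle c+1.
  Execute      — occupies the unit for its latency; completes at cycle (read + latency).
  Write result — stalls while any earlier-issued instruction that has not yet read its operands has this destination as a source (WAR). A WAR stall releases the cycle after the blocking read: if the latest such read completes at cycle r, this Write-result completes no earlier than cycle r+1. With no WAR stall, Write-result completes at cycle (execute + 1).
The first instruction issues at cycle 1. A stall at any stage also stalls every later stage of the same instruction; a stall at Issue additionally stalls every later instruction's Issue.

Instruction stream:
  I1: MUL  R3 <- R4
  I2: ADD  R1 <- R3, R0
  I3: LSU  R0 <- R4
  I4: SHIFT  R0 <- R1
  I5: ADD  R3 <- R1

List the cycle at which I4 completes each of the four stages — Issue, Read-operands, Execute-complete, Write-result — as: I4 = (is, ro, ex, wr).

I1  is:1  ro:2  ex:8  wr:9
I2  is:2  ro:10  ex:12  wr:13  — RAW R3: wait I1 write@9
I3  is:3  ro:4  ex:5  wr:11  — WAR R0: wait I2 read@10
I4  is:12  ro:14  ex:15  wr:16  — WAW R0: wait I3 write@11, RAW R1: wait I2 write@13
I5  is:14  ro:15  ex:17  wr:18  — struct: ADD busy until I2 writes@13

I4 = (12, 14, 15, 16)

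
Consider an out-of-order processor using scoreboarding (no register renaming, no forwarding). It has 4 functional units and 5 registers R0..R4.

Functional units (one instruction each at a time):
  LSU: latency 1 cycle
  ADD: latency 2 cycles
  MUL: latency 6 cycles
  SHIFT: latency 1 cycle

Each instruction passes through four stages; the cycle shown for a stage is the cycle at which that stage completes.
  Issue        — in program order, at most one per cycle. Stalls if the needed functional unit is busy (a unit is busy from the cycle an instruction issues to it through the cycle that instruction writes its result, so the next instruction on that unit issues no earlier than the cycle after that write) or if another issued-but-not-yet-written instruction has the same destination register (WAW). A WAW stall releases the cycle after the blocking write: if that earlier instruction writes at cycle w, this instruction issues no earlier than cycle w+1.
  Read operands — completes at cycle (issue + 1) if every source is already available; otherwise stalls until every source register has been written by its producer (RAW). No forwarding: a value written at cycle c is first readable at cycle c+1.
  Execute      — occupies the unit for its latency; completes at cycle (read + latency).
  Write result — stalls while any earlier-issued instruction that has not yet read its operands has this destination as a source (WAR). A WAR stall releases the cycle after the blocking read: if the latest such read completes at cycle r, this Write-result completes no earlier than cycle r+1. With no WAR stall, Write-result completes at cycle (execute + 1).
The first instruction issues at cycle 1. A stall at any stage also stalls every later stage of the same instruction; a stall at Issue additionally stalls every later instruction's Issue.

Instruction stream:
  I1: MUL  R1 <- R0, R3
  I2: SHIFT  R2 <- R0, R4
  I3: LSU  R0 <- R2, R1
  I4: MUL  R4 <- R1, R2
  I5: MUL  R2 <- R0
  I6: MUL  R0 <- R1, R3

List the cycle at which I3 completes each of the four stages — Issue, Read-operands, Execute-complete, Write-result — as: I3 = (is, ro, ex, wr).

  I1 | 1 | 2 | 8 | 9
  I2 | 2 | 3 | 4 | 5
  I3 | 3 | 10 | 11 | 12   RAW R1: wait I1 write@9
  I4 | 10 | 11 | 17 | 18   struct: MUL busy until I1 writes@9
  I5 | 19 | 20 | 26 | 27   struct: MUL busy until I4 writes@18
  I6 | 28 | 29 | 35 | 36   struct: MUL busy until I5 writes@27

I3 = (3, 10, 11, 12)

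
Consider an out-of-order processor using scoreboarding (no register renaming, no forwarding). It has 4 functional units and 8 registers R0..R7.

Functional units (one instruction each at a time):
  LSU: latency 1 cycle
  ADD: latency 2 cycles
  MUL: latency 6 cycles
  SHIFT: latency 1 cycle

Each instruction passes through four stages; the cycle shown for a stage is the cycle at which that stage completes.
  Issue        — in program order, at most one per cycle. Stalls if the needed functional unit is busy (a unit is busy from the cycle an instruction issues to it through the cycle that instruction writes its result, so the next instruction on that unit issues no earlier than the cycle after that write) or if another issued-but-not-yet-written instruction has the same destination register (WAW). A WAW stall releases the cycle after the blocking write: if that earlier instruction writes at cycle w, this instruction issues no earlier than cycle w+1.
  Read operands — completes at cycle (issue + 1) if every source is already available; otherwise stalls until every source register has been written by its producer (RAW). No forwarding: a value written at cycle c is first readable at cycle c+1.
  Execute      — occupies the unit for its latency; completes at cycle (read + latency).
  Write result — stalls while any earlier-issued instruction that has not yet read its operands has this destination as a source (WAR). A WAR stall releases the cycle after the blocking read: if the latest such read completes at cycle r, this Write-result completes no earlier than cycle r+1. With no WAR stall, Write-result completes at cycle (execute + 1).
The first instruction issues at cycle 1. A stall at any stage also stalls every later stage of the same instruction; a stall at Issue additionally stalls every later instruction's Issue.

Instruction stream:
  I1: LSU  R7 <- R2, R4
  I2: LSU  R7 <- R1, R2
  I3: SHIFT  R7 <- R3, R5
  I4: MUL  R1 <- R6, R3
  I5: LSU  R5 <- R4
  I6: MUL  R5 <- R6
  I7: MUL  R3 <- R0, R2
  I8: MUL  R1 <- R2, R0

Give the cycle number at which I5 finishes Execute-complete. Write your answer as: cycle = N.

c1: issue I1 (LSU)
c2: I1 read-ops
c3: I1 finished on LSU
c4: I1→R7
c5: issue I2 (LSU)
c6: I2 read-ops
c7: I2 finished on LSU
c8: I2→R7
c9: issue I3 (SHIFT)
c10: I3 read-ops | issue I4 (MUL)
c11: I3 finished on SHIFT | I4 read-ops | issue I5 (LSU)
c12: I3→R7 | I5 read-ops
c13: I5 finished on LSU
c14: I5→R5
c17: I4 finished on MUL
c18: I4→R1
c19: issue I6 (MUL)
c20: I6 read-ops
c26: I6 finished on MUL
c27: I6→R5
c28: issue I7 (MUL)
c29: I7 read-ops
c35: I7 finished on MUL
c36: I7→R3
c37: issue I8 (MUL)
c38: I8 read-ops
c44: I8 finished on MUL
c45: I8→R1

cycle = 13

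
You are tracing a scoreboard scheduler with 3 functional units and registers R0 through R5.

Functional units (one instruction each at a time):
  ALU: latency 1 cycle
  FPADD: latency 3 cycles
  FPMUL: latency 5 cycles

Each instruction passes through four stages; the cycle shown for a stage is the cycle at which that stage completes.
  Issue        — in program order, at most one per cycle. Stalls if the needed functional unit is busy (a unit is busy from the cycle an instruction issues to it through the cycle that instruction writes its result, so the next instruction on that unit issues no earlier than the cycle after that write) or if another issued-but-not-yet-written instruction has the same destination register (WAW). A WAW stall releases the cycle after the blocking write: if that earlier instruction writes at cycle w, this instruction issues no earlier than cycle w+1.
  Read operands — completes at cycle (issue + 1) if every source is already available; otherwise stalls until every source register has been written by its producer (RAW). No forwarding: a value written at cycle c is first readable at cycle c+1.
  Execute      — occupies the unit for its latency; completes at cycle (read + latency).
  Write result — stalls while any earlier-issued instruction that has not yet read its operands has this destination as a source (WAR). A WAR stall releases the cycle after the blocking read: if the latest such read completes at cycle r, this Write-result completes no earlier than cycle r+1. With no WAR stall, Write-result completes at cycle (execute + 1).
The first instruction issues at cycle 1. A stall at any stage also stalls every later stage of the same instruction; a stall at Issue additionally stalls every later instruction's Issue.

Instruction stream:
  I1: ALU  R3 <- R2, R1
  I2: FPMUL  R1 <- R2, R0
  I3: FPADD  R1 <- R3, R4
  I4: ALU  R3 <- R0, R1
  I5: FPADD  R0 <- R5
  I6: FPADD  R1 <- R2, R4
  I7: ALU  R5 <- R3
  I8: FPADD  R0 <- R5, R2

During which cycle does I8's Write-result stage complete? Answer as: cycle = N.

1) issue 1, read 2, done 3, write 4
2) issue 2, read 3, done 8, write 9
3) issue 10, read 11, done 14, write 15  <WAW R1: wait I2 write@9>
4) issue 11, read 16, done 17, write 18  <RAW R1: wait I3 write@15>
5) issue 16, read 17, done 20, write 21  <struct: FPADD busy until I3 writes@15>
6) issue 22, read 23, done 26, write 27  <struct: FPADD busy until I5 writes@21>
7) issue 23, read 24, done 25, write 26
8) issue 28, read 29, done 32, write 33  <struct: FPADD busy until I6 writes@27>

cycle = 33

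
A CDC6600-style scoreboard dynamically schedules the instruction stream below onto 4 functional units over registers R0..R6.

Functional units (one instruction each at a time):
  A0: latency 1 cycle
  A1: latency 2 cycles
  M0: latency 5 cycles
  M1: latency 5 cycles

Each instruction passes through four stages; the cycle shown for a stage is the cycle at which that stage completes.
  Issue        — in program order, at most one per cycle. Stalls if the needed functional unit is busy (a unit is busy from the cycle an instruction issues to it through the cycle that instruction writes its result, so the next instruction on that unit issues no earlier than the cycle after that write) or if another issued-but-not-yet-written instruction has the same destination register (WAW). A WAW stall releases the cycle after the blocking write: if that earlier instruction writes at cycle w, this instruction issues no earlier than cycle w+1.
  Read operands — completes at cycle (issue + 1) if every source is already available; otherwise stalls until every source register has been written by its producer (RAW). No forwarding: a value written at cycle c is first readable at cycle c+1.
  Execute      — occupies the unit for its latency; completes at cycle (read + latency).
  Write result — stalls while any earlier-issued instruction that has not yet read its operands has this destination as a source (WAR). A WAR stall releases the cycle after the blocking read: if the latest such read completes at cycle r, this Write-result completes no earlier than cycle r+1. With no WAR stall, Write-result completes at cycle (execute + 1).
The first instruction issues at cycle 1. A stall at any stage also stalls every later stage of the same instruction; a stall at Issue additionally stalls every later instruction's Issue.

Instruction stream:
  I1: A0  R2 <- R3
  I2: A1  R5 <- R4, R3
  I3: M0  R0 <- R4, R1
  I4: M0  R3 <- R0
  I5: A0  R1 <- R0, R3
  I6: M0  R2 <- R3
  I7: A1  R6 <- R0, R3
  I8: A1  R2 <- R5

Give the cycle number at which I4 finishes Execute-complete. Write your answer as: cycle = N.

[I1] 1/2/3/4
[I2] 2/3/5/6
[I3] 3/4/9/10
[I4] 11/12/17/18  (struct: M0 busy until I3 writes@10)
[I5] 12/19/20/21  (RAW R3: wait I4 write@18)
[I6] 19/20/25/26  (struct: M0 busy until I4 writes@18)
[I7] 20/21/23/24
[I8] 27/28/30/31  (WAW R2: wait I6 write@26)

cycle = 17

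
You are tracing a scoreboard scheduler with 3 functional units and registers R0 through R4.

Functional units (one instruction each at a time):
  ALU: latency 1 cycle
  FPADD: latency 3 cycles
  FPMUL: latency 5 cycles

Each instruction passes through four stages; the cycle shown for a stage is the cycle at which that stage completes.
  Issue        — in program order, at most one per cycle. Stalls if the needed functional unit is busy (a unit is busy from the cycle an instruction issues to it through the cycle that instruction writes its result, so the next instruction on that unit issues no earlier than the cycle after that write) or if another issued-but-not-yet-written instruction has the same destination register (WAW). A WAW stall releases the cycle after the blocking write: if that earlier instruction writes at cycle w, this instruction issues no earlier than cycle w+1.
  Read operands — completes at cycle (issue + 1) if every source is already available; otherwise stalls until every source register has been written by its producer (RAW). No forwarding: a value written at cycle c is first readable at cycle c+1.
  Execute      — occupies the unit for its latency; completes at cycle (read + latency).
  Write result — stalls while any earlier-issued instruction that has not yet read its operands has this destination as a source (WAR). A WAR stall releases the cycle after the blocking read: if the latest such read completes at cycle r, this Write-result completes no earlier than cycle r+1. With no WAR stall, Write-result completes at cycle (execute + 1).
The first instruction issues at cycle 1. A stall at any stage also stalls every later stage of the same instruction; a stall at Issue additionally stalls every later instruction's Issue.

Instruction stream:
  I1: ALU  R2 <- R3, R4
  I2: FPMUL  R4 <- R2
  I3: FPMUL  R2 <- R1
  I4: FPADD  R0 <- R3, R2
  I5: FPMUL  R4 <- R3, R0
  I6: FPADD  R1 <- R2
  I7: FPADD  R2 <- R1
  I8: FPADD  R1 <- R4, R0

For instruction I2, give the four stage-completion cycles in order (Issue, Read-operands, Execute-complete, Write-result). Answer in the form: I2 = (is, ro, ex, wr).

I2 = (2, 5, 10, 11)

t=1  I1 dispatched to ALU
t=2  I1 operands ready, I2 dispatched to FPMUL
t=3  I1 complete
t=4  R2←I1
t=5  I2 operands ready
t=10  I2 complete
t=11  R4←I2
t=12  I3 dispatched to FPMUL
t=13  I3 operands ready, I4 dispatched to FPADD
t=18  I3 complete
t=19  R2←I3
t=20  I4 operands ready, I5 dispatched to FPMUL
t=23  I4 complete
t=24  R0←I4
t=25  I5 operands ready, I6 dispatched to FPADD
t=26  I6 operands ready
t=29  I6 complete
t=30  I5 complete, R1←I6
t=31  R4←I5, I7 dispatched to FPADD
t=32  I7 operands ready
t=35  I7 complete
t=36  R2←I7
t=37  I8 dispatched to FPADD
t=38  I8 operands ready
t=41  I8 complete
t=42  R1←I8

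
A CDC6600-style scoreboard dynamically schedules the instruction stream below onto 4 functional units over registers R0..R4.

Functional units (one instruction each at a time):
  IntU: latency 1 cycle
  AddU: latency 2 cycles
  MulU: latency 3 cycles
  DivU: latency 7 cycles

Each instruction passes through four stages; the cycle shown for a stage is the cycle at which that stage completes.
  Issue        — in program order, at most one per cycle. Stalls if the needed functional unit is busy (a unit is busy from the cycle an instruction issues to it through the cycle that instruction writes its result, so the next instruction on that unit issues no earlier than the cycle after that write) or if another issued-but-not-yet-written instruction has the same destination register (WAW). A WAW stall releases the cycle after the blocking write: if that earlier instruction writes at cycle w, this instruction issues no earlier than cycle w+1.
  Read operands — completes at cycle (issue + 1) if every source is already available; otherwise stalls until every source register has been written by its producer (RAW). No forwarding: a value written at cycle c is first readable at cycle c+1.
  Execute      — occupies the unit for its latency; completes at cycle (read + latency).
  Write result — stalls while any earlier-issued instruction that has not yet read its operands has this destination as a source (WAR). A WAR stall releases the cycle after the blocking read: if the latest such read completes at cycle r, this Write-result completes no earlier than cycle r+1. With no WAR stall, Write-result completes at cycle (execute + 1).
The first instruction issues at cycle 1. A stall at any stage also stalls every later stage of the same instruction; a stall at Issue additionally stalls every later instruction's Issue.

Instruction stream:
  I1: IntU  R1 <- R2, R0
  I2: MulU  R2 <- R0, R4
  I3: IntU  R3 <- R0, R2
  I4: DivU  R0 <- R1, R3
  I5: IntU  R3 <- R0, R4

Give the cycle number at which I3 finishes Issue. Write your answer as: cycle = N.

cycle 1: issue I1 (IntU)
cycle 2: I1 read-ops; issue I2 (MulU)
cycle 3: I1 finished on IntU; I2 read-ops
cycle 4: I1→R1
cycle 5: issue I3 (IntU)
cycle 6: I2 finished on MulU; issue I4 (DivU)
cycle 7: I2→R2
cycle 8: I3 read-ops
cycle 9: I3 finished on IntU
cycle 10: I3→R3
cycle 11: I4 read-ops; issue I5 (IntU)
cycle 18: I4 finished on DivU
cycle 19: I4→R0
cycle 20: I5 read-ops
cycle 21: I5 finished on IntU
cycle 22: I5→R3

cycle = 5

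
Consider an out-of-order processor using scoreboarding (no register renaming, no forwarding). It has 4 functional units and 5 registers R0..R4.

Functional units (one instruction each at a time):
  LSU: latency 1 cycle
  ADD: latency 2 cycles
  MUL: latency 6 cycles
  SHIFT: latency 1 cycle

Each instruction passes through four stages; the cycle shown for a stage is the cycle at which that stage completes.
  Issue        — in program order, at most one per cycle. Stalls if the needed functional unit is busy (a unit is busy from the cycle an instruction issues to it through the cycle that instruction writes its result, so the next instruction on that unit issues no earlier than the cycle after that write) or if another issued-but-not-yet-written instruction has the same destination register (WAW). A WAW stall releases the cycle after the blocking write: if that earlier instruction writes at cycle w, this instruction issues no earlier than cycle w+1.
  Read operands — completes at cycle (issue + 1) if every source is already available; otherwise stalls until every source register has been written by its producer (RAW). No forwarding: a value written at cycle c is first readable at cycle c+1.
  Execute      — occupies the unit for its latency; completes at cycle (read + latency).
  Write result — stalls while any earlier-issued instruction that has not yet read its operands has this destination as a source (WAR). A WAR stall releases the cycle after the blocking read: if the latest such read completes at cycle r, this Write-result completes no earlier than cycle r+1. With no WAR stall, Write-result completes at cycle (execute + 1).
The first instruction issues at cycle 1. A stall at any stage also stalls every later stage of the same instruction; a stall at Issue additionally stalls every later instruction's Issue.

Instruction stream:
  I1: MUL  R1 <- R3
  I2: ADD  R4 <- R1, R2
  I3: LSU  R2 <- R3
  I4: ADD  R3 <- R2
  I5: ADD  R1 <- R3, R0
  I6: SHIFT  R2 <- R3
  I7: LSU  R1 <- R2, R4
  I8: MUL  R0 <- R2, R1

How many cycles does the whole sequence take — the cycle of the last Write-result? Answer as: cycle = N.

cycle = 35

  I1 | 1 | 2 | 8 | 9
  I2 | 2 | 10 | 12 | 13   RAW R1: wait I1 write@9
  I3 | 3 | 4 | 5 | 11   WAR R2: wait I2 read@10
  I4 | 14 | 15 | 17 | 18   struct: ADD busy until I2 writes@13
  I5 | 19 | 20 | 22 | 23   struct: ADD busy until I4 writes@18
  I6 | 20 | 21 | 22 | 23
  I7 | 24 | 25 | 26 | 27   WAW R1: wait I5 write@23
  I8 | 25 | 28 | 34 | 35   RAW R1: wait I7 write@27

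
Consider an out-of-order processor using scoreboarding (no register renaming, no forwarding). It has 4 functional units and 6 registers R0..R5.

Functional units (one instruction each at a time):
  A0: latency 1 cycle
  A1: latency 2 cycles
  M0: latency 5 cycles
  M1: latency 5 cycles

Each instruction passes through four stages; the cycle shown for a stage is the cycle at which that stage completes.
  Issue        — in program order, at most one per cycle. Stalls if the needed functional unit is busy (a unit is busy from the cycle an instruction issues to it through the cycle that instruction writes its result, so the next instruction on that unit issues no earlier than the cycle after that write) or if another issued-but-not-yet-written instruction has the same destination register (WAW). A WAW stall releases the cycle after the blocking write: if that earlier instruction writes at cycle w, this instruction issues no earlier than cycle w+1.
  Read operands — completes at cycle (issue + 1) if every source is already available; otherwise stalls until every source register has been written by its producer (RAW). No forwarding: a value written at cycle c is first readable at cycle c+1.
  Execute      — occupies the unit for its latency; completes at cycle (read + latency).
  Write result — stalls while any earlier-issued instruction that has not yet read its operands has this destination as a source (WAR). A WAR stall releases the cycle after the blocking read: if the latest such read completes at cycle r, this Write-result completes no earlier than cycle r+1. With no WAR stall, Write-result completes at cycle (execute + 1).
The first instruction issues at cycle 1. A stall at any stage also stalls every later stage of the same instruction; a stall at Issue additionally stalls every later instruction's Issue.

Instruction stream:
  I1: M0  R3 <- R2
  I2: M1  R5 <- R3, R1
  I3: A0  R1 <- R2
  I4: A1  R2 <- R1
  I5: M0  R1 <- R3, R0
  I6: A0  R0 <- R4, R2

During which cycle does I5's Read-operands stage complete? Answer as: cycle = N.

cycle = 12

1) issue 1, read 2, done 7, write 8
2) issue 2, read 9, done 14, write 15  <RAW R3: wait I1 write@8>
3) issue 3, read 4, done 5, write 10  <WAR R1: wait I2 read@9>
4) issue 4, read 11, done 13, write 14  <RAW R1: wait I3 write@10>
5) issue 11, read 12, done 17, write 18  <WAW R1: wait I3 write@10>
6) issue 12, read 15, done 16, write 17  <RAW R2: wait I4 write@14>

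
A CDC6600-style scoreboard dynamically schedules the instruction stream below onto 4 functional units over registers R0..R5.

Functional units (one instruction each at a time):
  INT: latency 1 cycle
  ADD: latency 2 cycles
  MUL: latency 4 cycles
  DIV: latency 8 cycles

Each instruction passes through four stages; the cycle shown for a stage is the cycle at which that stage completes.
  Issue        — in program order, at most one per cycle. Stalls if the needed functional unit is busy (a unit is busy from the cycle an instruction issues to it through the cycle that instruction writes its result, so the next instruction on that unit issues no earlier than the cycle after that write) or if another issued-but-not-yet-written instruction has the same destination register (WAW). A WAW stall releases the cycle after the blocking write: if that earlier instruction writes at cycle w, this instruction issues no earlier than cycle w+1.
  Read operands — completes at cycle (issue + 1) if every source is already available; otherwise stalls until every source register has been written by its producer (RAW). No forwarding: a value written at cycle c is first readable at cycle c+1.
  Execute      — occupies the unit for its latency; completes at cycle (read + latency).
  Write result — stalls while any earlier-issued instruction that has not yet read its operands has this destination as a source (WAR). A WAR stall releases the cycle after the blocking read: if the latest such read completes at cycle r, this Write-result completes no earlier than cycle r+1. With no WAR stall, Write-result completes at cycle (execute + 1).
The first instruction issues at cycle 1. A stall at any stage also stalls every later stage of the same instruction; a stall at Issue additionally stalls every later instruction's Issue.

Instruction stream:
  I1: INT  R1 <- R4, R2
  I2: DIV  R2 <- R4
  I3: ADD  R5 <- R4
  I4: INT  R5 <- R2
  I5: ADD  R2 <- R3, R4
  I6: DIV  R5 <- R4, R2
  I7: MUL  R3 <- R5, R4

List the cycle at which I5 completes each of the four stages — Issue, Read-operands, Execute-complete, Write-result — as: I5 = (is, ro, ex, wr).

I1: IS=1 RO=2 EX=3 WR=4
I2: IS=2 RO=3 EX=11 WR=12
I3: IS=3 RO=4 EX=6 WR=7
I4: IS=8 RO=13 EX=14 WR=15  [WAW R5: wait I3 write@7; RAW R2: wait I2 write@12]
I5: IS=13 RO=14 EX=16 WR=17  [WAW R2: wait I2 write@12]
I6: IS=16 RO=18 EX=26 WR=27  [WAW R5: wait I4 write@15; RAW R2: wait I5 write@17]
I7: IS=17 RO=28 EX=32 WR=33  [RAW R5: wait I6 write@27]

I5 = (13, 14, 16, 17)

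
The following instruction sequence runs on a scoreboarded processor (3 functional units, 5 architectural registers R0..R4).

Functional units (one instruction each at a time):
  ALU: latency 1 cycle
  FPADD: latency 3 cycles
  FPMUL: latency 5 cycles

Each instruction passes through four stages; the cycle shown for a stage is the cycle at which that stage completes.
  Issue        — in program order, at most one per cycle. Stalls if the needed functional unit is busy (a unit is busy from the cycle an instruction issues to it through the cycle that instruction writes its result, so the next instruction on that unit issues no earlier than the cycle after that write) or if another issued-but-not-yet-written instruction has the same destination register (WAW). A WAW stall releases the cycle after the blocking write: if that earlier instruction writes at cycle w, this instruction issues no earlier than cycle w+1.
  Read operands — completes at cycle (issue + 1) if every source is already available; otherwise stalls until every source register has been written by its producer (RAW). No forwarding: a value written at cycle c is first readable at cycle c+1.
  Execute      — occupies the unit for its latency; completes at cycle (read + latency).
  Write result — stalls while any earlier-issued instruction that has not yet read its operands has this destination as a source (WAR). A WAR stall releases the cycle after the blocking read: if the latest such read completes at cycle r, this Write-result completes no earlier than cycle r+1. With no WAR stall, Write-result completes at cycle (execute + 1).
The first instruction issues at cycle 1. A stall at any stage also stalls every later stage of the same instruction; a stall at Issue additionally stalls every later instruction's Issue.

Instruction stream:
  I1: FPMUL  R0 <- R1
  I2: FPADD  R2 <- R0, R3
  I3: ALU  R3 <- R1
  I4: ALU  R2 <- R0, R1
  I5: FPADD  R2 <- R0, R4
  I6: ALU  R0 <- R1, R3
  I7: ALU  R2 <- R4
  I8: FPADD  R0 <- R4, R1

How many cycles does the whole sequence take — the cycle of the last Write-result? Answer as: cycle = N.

cycle = 30

I1 -> (1, 2, 7, 8)
I2 -> (2, 9, 12, 13)  // RAW R0: wait I1 write@8
I3 -> (3, 4, 5, 10)  // WAR R3: wait I2 read@9
I4 -> (14, 15, 16, 17)  // WAW R2: wait I2 write@13
I5 -> (18, 19, 22, 23)  // WAW R2: wait I4 write@17
I6 -> (19, 20, 21, 22)
I7 -> (24, 25, 26, 27)  // WAW R2: wait I5 write@23
I8 -> (25, 26, 29, 30)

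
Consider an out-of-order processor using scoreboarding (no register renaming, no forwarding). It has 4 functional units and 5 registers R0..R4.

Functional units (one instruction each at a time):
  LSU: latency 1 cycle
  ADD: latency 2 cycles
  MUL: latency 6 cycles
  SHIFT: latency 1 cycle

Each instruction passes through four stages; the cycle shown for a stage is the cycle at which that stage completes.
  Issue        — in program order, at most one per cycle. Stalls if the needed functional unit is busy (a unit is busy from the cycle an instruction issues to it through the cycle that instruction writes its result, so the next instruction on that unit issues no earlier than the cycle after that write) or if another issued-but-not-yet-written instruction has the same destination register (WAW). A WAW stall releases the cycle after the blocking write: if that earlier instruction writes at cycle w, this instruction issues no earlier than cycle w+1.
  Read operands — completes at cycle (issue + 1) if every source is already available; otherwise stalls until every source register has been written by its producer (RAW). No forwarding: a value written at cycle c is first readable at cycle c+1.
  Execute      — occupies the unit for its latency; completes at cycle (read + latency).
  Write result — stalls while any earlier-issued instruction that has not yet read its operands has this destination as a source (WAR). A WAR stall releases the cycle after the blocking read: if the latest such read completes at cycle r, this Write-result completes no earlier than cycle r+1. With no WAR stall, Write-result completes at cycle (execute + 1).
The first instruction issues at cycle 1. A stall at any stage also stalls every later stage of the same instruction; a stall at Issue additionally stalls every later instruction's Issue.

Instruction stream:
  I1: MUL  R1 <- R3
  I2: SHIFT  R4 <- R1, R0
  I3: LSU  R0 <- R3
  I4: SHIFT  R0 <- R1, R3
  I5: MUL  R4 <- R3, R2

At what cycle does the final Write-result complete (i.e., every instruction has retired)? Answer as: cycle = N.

cycle 1: issue I1 (MUL)
cycle 2: I1 read-ops | issue I2 (SHIFT)
cycle 3: issue I3 (LSU)
cycle 4: I3 read-ops
cycle 5: I3 finished on LSU
cycle 8: I1 finished on MUL
cycle 9: I1→R1
cycle 10: I2 read-ops
cycle 11: I2 finished on SHIFT | I3→R0
cycle 12: I2→R4
cycle 13: issue I4 (SHIFT)
cycle 14: I4 read-ops | issue I5 (MUL)
cycle 15: I4 finished on SHIFT | I5 read-ops
cycle 16: I4→R0
cycle 21: I5 finished on MUL
cycle 22: I5→R4

cycle = 22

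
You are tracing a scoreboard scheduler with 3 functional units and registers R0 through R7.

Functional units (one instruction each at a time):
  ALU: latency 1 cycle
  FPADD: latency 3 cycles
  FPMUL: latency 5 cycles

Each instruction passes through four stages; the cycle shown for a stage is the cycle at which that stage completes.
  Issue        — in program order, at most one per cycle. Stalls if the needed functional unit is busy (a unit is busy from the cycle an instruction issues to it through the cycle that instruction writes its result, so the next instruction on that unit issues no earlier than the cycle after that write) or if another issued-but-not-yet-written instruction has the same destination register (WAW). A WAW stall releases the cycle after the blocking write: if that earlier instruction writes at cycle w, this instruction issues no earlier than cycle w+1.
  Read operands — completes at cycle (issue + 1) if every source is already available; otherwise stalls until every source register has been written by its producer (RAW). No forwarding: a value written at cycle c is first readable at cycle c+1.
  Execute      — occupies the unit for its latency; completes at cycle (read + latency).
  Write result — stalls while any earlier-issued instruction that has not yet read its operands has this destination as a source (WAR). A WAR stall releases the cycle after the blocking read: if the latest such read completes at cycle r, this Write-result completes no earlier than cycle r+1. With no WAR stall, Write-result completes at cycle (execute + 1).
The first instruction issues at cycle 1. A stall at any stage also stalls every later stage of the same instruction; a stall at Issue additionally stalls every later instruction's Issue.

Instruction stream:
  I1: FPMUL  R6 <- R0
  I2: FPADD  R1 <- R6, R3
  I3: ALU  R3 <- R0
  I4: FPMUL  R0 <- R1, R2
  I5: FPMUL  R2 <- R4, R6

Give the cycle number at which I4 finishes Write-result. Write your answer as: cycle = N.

cycle = 20

[I1] 1/2/7/8
[I2] 2/9/12/13  (RAW R6: wait I1 write@8)
[I3] 3/4/5/10  (WAR R3: wait I2 read@9)
[I4] 9/14/19/20  (struct: FPMUL busy until I1 writes@8; RAW R1: wait I2 write@13)
[I5] 21/22/27/28  (struct: FPMUL busy until I4 writes@20)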